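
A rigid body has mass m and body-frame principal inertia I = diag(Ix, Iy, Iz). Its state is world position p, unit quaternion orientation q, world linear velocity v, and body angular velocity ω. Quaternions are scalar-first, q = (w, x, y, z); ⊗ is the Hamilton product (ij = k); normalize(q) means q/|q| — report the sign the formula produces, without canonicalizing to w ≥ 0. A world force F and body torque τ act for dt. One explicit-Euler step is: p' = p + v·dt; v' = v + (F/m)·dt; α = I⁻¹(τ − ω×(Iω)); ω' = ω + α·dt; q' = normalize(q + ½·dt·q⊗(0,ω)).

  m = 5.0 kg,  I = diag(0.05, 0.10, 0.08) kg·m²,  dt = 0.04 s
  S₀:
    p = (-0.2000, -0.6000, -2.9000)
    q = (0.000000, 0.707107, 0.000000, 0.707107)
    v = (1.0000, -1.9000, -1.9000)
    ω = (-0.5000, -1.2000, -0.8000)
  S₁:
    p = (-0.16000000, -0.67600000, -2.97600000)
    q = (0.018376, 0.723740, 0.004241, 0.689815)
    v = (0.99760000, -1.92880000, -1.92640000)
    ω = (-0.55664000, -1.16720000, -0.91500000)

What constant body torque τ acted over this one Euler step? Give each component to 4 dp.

τ = (-0.0900, 0.0700, -0.2000)

rate change Δω = (-0.05664000, 0.03280000, -0.11500000)
τ = I·(Δω/dt) + ω₀×(Iω₀) = (-0.0900, 0.0700, -0.2000)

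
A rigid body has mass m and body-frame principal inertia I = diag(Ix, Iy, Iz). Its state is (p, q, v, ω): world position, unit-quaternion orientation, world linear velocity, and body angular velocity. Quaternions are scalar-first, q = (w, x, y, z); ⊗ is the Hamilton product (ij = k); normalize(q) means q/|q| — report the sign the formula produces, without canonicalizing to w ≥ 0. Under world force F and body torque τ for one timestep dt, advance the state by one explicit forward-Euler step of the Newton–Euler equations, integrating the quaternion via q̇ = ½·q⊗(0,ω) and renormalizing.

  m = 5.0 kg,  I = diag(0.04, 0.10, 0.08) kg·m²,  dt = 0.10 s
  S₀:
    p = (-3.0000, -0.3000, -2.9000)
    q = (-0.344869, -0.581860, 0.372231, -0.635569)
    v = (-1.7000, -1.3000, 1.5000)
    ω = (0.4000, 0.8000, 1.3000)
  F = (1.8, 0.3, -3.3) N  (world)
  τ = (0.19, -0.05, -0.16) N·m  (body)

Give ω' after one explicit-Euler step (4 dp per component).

ω' = (0.9270, 0.7708, 1.0760)

α = I⁻¹(τ − ω×Iω) = (5.2700, -0.2920, -2.2400)
ω' = ω + α·dt = (0.9270, 0.7708, 1.0760)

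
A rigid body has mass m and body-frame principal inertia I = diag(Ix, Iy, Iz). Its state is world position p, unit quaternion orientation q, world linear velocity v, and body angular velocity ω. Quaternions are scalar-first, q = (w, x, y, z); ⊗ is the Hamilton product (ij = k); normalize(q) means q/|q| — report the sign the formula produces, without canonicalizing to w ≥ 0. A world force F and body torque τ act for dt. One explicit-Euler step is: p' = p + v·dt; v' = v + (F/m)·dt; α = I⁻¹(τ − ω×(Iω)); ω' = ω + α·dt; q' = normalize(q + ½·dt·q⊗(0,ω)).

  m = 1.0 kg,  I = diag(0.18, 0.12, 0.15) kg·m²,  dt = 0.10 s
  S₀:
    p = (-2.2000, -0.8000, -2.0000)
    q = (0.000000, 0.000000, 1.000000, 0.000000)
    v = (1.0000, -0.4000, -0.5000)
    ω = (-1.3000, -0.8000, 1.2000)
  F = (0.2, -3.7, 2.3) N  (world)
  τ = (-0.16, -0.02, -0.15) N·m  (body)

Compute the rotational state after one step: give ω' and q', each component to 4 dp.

α = I⁻¹(τ − ω×Iω) = (-0.7289, 0.2233, -0.5840)
new body rate ω' = (-1.3729, -0.7777, 1.1416)
q⊗(0,ω) = (0.8000000, 1.2000000, 0.0000000, 1.3000000)
q + ½dt·q⊗(0,ω), renormalized = (0.0398, 0.0597, 0.9953, 0.0647)

ω' = (-1.3729, -0.7777, 1.1416)
q' = (0.0398, 0.0597, 0.9953, 0.0647)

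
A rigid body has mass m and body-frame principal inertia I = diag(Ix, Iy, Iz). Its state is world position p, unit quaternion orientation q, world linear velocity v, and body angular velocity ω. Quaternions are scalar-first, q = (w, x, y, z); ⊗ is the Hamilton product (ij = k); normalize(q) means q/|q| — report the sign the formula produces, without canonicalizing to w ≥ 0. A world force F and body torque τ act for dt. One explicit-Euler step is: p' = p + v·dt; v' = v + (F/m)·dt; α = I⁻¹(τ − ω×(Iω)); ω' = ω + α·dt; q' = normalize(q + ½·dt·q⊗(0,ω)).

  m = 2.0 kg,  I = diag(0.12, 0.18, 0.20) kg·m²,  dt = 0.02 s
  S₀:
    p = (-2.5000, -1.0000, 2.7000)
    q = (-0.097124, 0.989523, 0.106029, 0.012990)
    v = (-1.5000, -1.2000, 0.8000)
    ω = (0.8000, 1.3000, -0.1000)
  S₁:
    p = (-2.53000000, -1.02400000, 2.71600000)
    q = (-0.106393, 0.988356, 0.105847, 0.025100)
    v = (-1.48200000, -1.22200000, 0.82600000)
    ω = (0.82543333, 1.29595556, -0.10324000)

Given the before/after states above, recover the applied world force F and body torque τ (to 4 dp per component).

F = (1.8000, -2.2000, 2.6000)
τ = (0.1500, -0.0300, 0.0300)

v₁ − v₀ = (0.01800000, -0.02200000, 0.02600000)
F = m·Δv/dt = (1.8000, -2.2000, 2.6000)
ω₁ − ω₀ = (0.02543333, -0.00404444, -0.00324000)
gyro term ω₀×Iω₀ = (-0.0026, 0.0064, 0.0624)
I·α + gyro = (0.1500, -0.0300, 0.0300)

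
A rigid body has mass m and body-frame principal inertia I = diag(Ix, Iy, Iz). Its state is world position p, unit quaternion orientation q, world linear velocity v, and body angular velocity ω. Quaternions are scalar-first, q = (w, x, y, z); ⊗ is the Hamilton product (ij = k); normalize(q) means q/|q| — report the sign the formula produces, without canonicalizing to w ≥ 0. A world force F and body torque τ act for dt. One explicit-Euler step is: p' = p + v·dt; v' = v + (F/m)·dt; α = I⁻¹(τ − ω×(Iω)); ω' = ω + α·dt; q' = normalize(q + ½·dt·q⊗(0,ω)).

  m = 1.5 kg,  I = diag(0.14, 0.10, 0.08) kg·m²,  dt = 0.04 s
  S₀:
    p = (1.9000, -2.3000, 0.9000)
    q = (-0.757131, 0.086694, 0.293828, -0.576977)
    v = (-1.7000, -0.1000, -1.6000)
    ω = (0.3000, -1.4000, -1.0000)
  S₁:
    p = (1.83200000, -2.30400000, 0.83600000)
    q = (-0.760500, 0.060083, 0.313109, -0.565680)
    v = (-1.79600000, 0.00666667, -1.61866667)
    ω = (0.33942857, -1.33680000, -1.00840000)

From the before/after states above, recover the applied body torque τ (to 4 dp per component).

τ = (0.1100, 0.1400, 0.0000)

Δω = ω₁−ω₀ = (0.03942857, 0.06320000, -0.00840000)
applied torque τ = (0.1100, 0.1400, 0.0000)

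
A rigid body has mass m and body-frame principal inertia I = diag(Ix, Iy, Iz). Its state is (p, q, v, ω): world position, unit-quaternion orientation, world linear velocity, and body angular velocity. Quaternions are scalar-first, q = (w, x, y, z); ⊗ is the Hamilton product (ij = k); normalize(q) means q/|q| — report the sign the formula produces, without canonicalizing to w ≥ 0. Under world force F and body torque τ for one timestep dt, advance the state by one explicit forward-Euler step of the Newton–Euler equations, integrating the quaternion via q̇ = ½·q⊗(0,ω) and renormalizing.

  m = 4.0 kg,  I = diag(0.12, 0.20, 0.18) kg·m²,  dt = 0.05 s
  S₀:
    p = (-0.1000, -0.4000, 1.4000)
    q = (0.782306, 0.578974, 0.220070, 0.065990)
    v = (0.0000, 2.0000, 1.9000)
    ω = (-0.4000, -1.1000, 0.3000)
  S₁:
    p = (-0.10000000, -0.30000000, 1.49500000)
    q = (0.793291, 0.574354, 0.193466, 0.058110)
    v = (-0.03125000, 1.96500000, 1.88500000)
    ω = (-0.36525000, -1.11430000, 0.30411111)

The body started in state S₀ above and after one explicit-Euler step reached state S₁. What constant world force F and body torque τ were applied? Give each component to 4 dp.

F = (-2.5000, -2.8000, -1.2000)
τ = (0.0900, -0.0500, 0.0500)

rate change Δω = (0.03475000, -0.01430000, 0.00411111)
ω₀×(Iω₀) = (0.0066, 0.0072, 0.0352)
I·α + gyro = (0.0900, -0.0500, 0.0500)
v₁ − v₀ = (-0.03125000, -0.03500000, -0.01500000)
applied force F = (-2.5000, -2.8000, -1.2000)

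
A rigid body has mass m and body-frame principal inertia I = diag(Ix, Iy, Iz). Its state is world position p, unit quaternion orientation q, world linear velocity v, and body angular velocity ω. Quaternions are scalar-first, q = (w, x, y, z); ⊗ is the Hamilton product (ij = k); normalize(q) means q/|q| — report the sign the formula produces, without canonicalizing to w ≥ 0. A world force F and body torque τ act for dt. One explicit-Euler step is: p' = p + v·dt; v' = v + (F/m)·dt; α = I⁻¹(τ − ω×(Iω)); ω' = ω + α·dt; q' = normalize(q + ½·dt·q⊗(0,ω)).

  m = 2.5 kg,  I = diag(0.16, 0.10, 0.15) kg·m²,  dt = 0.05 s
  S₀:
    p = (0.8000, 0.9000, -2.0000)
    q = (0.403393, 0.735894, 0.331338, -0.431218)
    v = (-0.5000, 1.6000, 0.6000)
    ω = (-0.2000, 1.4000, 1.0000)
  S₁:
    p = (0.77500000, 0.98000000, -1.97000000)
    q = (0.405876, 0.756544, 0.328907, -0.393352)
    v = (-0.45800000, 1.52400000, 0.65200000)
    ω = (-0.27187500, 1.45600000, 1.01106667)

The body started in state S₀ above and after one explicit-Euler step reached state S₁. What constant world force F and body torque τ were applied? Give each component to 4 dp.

Δv = v₁−v₀ = (0.04200000, -0.07600000, 0.05200000)
applied force F = (2.1000, -3.8000, 2.6000)
rate change Δω = (-0.07187500, 0.05600000, 0.01106667)
gyro term ω₀×Iω₀ = (0.0700, -0.0020, 0.0168)
I·α + gyro = (-0.1600, 0.1100, 0.0500)

F = (2.1000, -3.8000, 2.6000)
τ = (-0.1600, 0.1100, 0.0500)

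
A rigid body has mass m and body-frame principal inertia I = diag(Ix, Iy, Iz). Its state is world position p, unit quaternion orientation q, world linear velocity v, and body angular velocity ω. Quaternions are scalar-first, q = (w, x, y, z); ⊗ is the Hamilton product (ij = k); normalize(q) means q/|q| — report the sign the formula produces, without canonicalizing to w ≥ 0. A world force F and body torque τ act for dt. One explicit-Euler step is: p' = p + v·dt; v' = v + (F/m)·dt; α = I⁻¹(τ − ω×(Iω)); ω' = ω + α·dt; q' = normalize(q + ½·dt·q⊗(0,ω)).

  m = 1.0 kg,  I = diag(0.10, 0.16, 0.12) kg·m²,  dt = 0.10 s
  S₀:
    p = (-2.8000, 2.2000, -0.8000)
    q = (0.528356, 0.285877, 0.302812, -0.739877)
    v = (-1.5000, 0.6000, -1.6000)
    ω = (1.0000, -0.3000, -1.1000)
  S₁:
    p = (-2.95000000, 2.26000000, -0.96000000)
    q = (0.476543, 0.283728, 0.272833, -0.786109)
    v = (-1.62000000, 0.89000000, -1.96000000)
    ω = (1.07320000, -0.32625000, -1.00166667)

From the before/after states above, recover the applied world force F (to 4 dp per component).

F = (-1.2000, 2.9000, -3.6000)

velocity change Δv = (-0.12000000, 0.29000000, -0.36000000)
applied force F = (-1.2000, 2.9000, -3.6000)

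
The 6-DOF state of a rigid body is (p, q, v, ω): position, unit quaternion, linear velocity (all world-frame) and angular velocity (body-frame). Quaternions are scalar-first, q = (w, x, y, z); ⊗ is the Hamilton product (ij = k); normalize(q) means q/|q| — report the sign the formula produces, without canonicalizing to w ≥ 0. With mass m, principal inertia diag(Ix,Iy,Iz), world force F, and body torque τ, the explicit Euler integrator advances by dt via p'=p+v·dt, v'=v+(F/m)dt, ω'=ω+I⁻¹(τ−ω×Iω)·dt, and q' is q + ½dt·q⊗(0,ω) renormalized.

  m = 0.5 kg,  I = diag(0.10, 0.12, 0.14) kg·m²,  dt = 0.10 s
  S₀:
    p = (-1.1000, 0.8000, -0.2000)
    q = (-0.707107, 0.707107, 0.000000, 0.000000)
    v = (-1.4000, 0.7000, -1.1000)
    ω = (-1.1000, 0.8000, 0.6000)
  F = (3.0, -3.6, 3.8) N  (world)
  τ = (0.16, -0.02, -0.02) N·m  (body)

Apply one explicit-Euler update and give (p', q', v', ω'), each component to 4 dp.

p' = (-1.2400, 0.8700, -0.3100)
q' = (-0.6664, 0.7439, -0.0494, 0.0071)
v' = (-0.8000, -0.0200, -0.3400)
ω' = (-0.9496, 0.7613, 0.5983)

α = I⁻¹(τ − ω×Iω) = (1.5040, -0.3867, -0.0171)
ω' = ω + α·dt = (-0.9496, 0.7613, 0.5983)
q⊗(0,ω) = (0.7778177, 0.7778177, -0.9899498, 0.1414214)
q' = normalize(q + ½dt·q⊗(0,ω)) = (-0.6664, 0.7439, -0.0494, 0.0071)
linear accel F/m = (6.0000, -7.2000, 7.6000)
p + v·dt = (-1.2400, 0.8700, -0.3100)
v + (F/m)dt = (-0.8000, -0.0200, -0.3400)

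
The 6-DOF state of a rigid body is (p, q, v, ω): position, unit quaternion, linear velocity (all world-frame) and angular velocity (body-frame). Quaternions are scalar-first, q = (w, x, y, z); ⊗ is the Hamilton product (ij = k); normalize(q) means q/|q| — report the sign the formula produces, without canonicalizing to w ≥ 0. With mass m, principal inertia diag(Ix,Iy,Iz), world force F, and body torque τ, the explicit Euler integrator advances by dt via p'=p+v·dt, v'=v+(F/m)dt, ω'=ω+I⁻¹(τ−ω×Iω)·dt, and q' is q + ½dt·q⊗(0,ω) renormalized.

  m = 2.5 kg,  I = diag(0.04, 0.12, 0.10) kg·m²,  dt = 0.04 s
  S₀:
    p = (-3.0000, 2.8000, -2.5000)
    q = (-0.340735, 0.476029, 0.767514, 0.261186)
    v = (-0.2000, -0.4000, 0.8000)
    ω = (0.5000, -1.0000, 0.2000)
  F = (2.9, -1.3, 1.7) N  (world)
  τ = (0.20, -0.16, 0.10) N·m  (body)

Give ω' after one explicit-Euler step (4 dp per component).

ω' = (0.6960, -1.0513, 0.2560)

α = I⁻¹(τ − ω×Iω) = (4.9000, -1.2833, 1.4000)
new body rate ω' = (0.6960, -1.0513, 0.2560)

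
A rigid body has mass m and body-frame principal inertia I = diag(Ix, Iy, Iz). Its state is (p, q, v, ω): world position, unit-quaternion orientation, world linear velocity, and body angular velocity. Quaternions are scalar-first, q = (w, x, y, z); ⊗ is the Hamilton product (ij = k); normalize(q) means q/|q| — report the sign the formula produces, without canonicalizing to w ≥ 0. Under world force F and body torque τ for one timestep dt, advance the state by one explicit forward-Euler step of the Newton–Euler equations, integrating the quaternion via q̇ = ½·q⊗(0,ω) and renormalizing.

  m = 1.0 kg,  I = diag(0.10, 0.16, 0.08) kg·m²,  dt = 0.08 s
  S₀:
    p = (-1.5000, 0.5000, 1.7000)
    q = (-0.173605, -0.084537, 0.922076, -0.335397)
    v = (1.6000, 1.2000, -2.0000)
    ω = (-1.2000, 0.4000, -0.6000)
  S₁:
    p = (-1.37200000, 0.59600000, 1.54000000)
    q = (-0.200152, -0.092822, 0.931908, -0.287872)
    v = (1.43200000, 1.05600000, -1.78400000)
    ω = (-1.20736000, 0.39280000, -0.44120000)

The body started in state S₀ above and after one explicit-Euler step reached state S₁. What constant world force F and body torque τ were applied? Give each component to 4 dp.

velocity change Δv = (-0.16800000, -0.14400000, 0.21600000)
applied force F = (-2.1000, -1.8000, 2.7000)
ω₁ − ω₀ = (-0.00736000, -0.00720000, 0.15880000)
I·α + gyro = (0.0100, 0.0000, 0.1300)

F = (-2.1000, -1.8000, 2.7000)
τ = (0.0100, 0.0000, 0.1300)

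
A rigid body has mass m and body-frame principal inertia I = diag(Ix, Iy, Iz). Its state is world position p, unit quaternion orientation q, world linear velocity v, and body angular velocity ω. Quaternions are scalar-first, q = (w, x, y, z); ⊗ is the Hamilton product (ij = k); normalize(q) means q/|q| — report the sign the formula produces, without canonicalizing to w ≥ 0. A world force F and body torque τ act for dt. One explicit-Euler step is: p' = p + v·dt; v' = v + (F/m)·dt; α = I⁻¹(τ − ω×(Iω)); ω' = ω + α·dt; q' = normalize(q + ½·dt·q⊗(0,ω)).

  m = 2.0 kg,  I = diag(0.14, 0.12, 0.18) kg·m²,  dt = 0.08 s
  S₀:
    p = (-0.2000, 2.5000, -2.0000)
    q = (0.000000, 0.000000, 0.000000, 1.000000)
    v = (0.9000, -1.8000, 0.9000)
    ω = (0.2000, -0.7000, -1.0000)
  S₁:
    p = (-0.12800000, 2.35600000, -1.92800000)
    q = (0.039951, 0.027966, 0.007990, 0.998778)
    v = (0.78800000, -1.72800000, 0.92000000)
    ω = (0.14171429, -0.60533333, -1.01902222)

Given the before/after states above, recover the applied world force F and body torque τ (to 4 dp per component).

F = (-2.8000, 1.8000, 0.5000)
τ = (-0.0600, 0.1500, -0.0400)

velocity change Δv = (-0.11200000, 0.07200000, 0.02000000)
F = m·Δv/dt = (-2.8000, 1.8000, 0.5000)
ω₁ − ω₀ = (-0.05828571, 0.09466667, -0.01902222)
I·α + gyro = (-0.0600, 0.1500, -0.0400)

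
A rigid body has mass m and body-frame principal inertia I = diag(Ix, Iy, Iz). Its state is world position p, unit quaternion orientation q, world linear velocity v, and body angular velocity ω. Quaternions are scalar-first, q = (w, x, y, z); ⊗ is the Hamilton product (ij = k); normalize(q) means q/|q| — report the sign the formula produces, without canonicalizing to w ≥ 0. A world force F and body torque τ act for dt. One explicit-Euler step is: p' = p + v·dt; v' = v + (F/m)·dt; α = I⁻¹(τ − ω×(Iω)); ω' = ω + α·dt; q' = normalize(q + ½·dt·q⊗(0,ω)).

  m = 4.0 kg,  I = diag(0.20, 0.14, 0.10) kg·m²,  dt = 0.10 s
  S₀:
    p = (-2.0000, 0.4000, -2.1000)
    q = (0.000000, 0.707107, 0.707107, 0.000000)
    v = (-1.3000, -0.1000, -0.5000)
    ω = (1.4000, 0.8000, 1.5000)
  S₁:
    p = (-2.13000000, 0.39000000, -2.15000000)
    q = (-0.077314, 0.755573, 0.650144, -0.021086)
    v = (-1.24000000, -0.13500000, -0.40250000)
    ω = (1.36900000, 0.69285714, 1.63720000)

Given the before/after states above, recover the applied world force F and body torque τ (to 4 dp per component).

Δv = v₁−v₀ = (0.06000000, -0.03500000, 0.09750000)
m·(v₁−v₀)/dt = (2.4000, -1.4000, 3.9000)
ω₁ − ω₀ = (-0.03100000, -0.10714286, 0.13720000)
applied torque τ = (-0.1100, 0.0600, 0.0700)

F = (2.4000, -1.4000, 3.9000)
τ = (-0.1100, 0.0600, 0.0700)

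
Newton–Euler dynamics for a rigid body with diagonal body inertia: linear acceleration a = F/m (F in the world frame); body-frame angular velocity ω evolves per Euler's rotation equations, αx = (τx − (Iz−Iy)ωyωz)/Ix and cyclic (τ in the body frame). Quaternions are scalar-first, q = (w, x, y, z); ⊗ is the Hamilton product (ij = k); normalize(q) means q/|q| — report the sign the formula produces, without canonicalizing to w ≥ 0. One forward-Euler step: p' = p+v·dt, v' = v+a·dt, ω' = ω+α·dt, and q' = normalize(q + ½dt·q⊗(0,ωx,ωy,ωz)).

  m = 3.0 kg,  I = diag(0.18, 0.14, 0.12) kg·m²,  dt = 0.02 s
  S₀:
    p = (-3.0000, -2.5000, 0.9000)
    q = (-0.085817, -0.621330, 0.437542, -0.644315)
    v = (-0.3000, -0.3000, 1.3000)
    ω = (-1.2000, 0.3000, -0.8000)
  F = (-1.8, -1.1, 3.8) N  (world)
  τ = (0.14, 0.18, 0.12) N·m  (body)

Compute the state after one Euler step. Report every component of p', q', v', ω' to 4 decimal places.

α = I⁻¹(τ − ω×Iω) = (0.7511, 0.8743, 0.8800)
ω' = ω + α·dt = (-1.1850, 0.3175, -0.7824)
2q̇ = q⊗(0,ω) = (-1.3923106, -0.0537587, 0.2503689, 0.4073050)
q' = normalize(q + ½dt·q⊗(0,ω)) = (-0.0997, -0.6218, 0.4400, -0.6402)
a = F/m = (-0.6000, -0.3667, 1.2667)
p' = p + v·dt = (-3.0060, -2.5060, 0.9260)
v' = v + a·dt = (-0.3120, -0.3073, 1.3253)

p' = (-3.0060, -2.5060, 0.9260)
q' = (-0.0997, -0.6218, 0.4400, -0.6402)
v' = (-0.3120, -0.3073, 1.3253)
ω' = (-1.1850, 0.3175, -0.7824)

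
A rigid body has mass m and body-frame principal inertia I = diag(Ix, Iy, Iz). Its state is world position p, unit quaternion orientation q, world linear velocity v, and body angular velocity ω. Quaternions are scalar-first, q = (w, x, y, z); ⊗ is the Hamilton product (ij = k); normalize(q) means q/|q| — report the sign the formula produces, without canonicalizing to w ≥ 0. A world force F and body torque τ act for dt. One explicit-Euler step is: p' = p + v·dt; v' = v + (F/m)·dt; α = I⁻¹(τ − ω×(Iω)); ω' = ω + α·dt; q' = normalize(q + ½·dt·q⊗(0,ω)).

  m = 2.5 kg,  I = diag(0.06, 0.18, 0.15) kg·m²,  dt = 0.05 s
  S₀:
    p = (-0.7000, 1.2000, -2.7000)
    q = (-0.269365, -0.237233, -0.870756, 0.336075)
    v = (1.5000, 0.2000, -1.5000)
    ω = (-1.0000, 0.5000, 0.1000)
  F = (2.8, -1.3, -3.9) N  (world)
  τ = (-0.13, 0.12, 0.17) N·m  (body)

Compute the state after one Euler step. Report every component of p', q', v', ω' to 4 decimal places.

(τ − ω×Iω)/I = (-2.1417, 0.6167, 1.5333)
ω + α·dt = (-1.1071, 0.5308, 0.1767)
q⊗(0,ω) = (0.1645375, 0.0142519, -0.4470342, -1.0163090)
q' = normalize(q + ½dt·q⊗(0,ω)) = (-0.2651, -0.2368, -0.8816, 0.3105)
linear accel F/m = (1.1200, -0.5200, -1.5600)
p' = p + v·dt = (-0.6250, 1.2100, -2.7750)
v + (F/m)dt = (1.5560, 0.1740, -1.5780)

p' = (-0.6250, 1.2100, -2.7750)
q' = (-0.2651, -0.2368, -0.8816, 0.3105)
v' = (1.5560, 0.1740, -1.5780)
ω' = (-1.1071, 0.5308, 0.1767)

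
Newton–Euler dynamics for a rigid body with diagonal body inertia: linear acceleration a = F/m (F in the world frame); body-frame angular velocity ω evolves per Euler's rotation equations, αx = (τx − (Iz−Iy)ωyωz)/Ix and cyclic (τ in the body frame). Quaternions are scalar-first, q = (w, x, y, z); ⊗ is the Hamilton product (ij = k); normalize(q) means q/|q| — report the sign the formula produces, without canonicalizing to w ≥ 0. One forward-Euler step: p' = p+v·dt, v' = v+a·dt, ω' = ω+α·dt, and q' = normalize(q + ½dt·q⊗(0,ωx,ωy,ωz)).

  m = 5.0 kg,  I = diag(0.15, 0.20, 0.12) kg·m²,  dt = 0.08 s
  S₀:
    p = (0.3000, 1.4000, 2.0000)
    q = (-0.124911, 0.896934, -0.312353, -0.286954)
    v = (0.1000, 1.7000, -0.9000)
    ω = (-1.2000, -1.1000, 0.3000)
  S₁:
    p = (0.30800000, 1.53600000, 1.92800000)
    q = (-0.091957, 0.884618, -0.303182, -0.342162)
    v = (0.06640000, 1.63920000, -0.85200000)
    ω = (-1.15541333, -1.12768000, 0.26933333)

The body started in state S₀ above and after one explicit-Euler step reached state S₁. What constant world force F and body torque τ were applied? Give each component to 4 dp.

F = (-2.1000, -3.8000, 3.0000)
τ = (0.1100, -0.0800, 0.0200)

velocity change Δv = (-0.03360000, -0.06080000, 0.04800000)
m·(v₁−v₀)/dt = (-2.1000, -3.8000, 3.0000)
Δω = ω₁−ω₀ = (0.04458667, -0.02768000, -0.03066667)
I·α + gyro = (0.1100, -0.0800, 0.0200)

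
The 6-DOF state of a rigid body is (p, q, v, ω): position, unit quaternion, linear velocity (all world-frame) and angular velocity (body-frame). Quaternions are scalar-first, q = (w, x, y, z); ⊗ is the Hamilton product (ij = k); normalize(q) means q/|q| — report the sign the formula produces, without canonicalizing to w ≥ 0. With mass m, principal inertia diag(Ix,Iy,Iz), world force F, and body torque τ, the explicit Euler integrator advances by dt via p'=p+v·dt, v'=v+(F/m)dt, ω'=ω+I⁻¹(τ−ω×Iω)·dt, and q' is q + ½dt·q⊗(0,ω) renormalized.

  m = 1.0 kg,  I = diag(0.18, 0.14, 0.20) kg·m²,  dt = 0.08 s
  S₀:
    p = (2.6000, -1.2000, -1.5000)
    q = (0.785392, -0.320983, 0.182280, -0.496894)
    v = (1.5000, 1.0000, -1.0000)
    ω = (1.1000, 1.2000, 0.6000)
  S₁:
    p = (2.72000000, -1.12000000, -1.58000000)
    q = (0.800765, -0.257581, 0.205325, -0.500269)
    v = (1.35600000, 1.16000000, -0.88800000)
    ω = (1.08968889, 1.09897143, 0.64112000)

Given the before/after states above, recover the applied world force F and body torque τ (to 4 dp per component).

F = (-1.8000, 2.0000, 1.4000)
τ = (0.0200, -0.1900, 0.0500)

rate change Δω = (-0.01031111, -0.10102857, 0.04112000)
precession coupling = (0.0432, -0.0132, -0.0528)
τ = I·(Δω/dt) + ω₀×(Iω₀) = (0.0200, -0.1900, 0.0500)
Δv = v₁−v₀ = (-0.14400000, 0.16000000, 0.11200000)
m·(v₁−v₀)/dt = (-1.8000, 2.0000, 1.4000)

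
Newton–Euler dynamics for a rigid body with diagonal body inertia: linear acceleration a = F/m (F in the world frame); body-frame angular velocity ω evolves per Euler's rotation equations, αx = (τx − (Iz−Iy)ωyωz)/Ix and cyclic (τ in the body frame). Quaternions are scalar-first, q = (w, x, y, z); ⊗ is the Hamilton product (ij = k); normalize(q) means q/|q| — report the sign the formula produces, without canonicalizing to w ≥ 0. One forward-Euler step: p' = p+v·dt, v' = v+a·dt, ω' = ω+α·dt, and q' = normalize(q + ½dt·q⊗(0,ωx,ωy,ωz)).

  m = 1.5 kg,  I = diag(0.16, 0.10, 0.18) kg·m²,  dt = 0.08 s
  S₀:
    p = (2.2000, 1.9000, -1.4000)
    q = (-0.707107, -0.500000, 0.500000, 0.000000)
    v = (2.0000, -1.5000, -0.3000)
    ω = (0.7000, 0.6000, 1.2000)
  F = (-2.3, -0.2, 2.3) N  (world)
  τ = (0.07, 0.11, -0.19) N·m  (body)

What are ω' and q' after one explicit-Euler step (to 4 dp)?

ω' = (0.7062, 0.7014, 1.1268)
q' = (-0.7038, -0.4949, 0.5061, -0.0598)

(τ − ω×Iω)/I = (0.0775, 1.2680, -0.9156)
ω' = ω + α·dt = (0.7062, 0.7014, 1.1268)
2q̇ = q⊗(0,ω) = (0.0500000, 0.1050251, 0.1757358, -1.4985284)
updated quaternion q' = (-0.7038, -0.4949, 0.5061, -0.0598)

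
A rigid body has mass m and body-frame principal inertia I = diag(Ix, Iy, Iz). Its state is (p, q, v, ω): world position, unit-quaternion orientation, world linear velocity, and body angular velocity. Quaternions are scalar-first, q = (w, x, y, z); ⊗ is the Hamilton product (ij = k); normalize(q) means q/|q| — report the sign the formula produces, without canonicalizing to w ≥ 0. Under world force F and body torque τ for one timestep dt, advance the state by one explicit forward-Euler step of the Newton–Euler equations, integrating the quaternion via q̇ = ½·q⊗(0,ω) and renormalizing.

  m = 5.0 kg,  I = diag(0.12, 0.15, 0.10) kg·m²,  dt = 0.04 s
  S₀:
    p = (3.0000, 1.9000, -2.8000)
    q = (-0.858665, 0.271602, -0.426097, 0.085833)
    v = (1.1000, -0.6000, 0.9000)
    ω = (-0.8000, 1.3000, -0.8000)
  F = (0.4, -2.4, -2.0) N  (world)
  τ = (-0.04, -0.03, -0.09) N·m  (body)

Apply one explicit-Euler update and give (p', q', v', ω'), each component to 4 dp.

p' = (3.0440, 1.8760, -2.7640)
q' = (-0.8414, 0.2898, -0.4452, 0.0998)
v' = (1.1032, -0.6192, 0.8840)
ω' = (-0.8307, 1.2886, -0.8235)

new position p' = (3.0440, 1.8760, -2.7640)
v + (F/m)dt = (1.1032, -0.6192, 0.8840)
gyro term ω×Iω = (0.0520, 0.0128, -0.0312)
α = I⁻¹(τ − ω×Iω) = (-0.7667, -0.2853, -0.5880)
new body rate ω' = (-0.8307, 1.2886, -0.8235)
Hamilton product q⊗(0,ω) = (0.8398741, 0.9162267, -0.9676493, 0.6991370)
q' = normalize(q + ½dt·q⊗(0,ω)) = (-0.8414, 0.2898, -0.4452, 0.0998)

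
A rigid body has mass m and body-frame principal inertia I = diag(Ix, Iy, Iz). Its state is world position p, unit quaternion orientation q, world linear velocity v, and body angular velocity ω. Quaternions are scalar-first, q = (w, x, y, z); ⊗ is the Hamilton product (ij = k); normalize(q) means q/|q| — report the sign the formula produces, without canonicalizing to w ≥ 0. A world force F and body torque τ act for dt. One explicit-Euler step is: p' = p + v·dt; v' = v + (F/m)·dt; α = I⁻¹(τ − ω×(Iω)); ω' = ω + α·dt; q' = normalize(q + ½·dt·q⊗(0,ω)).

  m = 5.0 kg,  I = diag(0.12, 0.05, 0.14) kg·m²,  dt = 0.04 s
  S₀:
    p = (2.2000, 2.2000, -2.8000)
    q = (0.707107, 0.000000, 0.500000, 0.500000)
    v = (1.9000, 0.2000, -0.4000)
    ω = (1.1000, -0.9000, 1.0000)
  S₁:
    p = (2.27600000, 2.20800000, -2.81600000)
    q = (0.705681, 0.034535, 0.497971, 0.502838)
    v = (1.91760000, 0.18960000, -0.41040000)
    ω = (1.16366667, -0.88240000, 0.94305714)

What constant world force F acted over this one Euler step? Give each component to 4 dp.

v₁ − v₀ = (0.01760000, -0.01040000, -0.01040000)
F = m·Δv/dt = (2.2000, -1.3000, -1.3000)

F = (2.2000, -1.3000, -1.3000)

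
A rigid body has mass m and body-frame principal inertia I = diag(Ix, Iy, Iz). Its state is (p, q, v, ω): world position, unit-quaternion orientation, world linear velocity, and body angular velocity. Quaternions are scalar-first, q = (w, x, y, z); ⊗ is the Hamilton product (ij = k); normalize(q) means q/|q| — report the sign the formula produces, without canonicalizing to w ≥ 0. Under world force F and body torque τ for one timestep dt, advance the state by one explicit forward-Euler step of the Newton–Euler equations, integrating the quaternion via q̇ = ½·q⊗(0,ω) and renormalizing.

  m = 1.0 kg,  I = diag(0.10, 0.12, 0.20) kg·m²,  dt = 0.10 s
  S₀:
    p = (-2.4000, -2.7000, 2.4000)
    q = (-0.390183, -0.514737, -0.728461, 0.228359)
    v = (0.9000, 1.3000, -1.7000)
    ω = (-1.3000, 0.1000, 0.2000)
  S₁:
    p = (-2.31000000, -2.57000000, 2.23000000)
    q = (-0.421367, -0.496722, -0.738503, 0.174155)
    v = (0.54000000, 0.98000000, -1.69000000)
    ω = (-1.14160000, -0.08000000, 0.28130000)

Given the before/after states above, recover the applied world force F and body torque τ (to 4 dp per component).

F = (-3.6000, -3.2000, 0.1000)
τ = (0.1600, -0.1900, 0.1600)

rate change Δω = (0.15840000, -0.18000000, 0.08130000)
precession coupling = (0.0016, 0.0260, -0.0026)
I·α + gyro = (0.1600, -0.1900, 0.1600)
Δv = v₁−v₀ = (-0.36000000, -0.32000000, 0.01000000)
F = m·Δv/dt = (-3.6000, -3.2000, 0.1000)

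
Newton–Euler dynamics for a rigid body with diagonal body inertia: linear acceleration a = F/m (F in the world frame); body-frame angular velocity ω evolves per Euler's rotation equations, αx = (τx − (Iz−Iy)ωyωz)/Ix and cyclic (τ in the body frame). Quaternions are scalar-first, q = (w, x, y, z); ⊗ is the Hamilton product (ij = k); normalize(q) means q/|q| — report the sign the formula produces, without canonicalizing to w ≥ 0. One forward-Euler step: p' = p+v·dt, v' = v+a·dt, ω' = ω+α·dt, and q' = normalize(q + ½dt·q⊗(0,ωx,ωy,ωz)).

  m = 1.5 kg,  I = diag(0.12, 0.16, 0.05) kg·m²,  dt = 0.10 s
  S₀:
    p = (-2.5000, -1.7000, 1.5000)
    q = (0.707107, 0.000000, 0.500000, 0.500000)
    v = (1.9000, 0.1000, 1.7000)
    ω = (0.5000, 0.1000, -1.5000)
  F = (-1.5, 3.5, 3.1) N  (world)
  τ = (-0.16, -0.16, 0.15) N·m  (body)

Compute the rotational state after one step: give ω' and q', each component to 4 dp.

gyro term ω×Iω = (0.0165, -0.0525, 0.0020)
angular accel α = (-1.4708, -0.6719, 2.9600)
ω' = ω + α·dt = (0.3529, 0.0328, -1.2040)
q⊗(0,ω) = (0.7000000, -0.4464465, 0.3207107, -1.3106605)
updated quaternion q' = (0.7398, -0.0223, 0.5144, 0.4331)

ω' = (0.3529, 0.0328, -1.2040)
q' = (0.7398, -0.0223, 0.5144, 0.4331)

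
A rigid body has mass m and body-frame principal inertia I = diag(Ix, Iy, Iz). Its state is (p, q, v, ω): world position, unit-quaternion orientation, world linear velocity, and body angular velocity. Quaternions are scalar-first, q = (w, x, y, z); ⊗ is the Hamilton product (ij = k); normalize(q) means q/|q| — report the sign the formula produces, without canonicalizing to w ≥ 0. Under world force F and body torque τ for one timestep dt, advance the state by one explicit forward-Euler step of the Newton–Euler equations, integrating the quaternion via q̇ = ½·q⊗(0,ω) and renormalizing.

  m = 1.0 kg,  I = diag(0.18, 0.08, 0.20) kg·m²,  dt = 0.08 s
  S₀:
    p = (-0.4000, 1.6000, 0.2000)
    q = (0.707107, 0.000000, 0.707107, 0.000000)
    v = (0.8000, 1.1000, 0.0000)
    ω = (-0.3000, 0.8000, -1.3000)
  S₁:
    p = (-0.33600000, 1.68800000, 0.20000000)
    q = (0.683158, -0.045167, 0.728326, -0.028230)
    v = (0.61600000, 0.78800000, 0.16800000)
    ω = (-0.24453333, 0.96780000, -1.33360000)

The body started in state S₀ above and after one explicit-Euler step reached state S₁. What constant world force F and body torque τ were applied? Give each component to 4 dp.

F = (-2.3000, -3.9000, 2.1000)
τ = (0.0000, 0.1600, -0.0600)

velocity change Δv = (-0.18400000, -0.31200000, 0.16800000)
m·(v₁−v₀)/dt = (-2.3000, -3.9000, 2.1000)
rate change Δω = (0.05546667, 0.16780000, -0.03360000)
I·α + gyro = (0.0000, 0.1600, -0.0600)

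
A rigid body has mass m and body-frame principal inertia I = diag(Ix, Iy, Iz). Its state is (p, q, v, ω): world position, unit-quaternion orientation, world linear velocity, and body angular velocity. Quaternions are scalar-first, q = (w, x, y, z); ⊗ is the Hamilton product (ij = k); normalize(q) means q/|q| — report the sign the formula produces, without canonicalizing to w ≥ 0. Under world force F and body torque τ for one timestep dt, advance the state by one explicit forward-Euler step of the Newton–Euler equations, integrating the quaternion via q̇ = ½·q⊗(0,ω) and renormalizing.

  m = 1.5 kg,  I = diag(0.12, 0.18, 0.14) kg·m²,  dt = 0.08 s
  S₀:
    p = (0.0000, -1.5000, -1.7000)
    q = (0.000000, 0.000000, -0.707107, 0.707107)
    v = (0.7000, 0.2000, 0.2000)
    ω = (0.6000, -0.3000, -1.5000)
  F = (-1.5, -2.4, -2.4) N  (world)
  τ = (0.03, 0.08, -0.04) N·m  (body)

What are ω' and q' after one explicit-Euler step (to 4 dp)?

gyro term ω×Iω = (-0.0180, 0.0180, -0.0108)
(τ − ω×Iω)/I = (0.4000, 0.3444, -0.2086)
ω + α·dt = (0.6320, -0.2724, -1.5167)
2q̇ = q⊗(0,ω) = (0.8485284, 1.2727926, 0.4242642, 0.4242642)
q + ½dt·q⊗(0,ω), renormalized = (0.0339, 0.0508, -0.6887, 0.7225)

ω' = (0.6320, -0.2724, -1.5167)
q' = (0.0339, 0.0508, -0.6887, 0.7225)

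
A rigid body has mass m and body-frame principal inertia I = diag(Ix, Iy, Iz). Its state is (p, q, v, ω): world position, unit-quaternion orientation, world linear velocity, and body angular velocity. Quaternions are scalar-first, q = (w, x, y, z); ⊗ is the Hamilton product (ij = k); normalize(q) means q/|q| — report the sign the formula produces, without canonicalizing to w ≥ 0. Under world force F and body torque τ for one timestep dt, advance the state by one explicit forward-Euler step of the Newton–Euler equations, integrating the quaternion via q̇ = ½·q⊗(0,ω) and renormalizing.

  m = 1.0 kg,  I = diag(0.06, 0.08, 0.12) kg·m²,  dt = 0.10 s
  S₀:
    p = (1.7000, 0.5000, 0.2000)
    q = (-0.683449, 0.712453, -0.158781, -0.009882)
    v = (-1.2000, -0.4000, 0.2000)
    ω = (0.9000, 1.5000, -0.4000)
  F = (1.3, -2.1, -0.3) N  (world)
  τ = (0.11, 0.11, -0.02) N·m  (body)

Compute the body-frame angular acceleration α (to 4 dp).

α = (2.2333, 1.1050, -0.3917)

ω×(Iω) gyroscopic = (-0.0240, 0.0216, 0.0270)
(τ − ω×Iω)/I = (2.2333, 1.1050, -0.3917)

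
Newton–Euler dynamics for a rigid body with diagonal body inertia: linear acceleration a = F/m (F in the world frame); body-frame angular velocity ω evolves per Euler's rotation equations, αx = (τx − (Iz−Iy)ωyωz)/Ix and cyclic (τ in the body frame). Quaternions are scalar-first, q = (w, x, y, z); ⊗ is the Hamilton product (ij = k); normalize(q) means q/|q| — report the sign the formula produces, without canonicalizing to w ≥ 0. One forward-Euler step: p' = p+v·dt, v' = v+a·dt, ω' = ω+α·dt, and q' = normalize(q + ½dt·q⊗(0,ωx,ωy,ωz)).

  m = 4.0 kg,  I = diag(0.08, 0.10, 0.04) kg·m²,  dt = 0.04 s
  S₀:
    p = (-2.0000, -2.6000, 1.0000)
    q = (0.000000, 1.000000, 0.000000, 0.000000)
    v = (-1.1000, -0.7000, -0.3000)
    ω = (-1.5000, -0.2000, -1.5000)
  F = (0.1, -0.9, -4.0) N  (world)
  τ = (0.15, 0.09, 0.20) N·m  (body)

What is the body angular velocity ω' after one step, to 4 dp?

ω×(Iω) gyroscopic = (-0.0180, 0.0900, 0.0060)
α = I⁻¹(τ − ω×Iω) = (2.1000, 0.0000, 4.8500)
ω' = ω + α·dt = (-1.4160, -0.2000, -1.3060)

ω' = (-1.4160, -0.2000, -1.3060)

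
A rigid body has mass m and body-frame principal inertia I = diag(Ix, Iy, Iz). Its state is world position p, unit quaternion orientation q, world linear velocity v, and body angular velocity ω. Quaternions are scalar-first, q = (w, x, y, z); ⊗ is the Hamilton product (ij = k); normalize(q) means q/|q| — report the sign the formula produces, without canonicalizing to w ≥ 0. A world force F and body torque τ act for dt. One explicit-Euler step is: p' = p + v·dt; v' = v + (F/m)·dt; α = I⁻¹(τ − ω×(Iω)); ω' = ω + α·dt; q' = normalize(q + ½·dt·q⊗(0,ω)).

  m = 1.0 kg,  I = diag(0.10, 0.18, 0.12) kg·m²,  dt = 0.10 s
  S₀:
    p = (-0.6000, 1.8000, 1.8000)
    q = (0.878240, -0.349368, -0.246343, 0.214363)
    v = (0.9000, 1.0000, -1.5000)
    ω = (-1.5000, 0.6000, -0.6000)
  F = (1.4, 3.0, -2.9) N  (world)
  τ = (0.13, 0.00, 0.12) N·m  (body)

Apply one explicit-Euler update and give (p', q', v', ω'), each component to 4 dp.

new position p' = (-0.5100, 1.9000, 1.6500)
v' = v + a·dt = (1.0400, 1.3000, -1.7900)
gyro term ω×Iω = (0.0216, -0.0180, -0.0720)
angular accel α = (1.0840, 0.1000, 1.6000)
new body rate ω' = (-1.3916, 0.6100, -0.4400)
q⊗(0,ω) = (-0.2476284, -1.2981720, -0.0042213, -1.1060793)
updated quaternion q' = (0.8627, -0.4127, -0.2456, 0.1585)

p' = (-0.5100, 1.9000, 1.6500)
q' = (0.8627, -0.4127, -0.2456, 0.1585)
v' = (1.0400, 1.3000, -1.7900)
ω' = (-1.3916, 0.6100, -0.4400)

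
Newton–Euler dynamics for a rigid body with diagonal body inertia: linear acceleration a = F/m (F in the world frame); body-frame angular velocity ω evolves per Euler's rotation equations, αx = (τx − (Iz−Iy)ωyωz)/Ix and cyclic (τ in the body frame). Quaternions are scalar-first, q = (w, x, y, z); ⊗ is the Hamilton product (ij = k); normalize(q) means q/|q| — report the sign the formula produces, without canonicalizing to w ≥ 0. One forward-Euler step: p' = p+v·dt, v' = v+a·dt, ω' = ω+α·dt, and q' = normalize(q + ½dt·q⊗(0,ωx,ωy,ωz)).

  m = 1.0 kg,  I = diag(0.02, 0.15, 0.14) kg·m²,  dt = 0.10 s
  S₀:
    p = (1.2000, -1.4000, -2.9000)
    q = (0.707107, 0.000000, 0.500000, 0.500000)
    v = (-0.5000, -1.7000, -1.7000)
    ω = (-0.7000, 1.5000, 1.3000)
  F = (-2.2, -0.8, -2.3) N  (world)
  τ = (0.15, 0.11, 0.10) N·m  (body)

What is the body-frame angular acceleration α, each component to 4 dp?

gyro term ω×Iω = (-0.0195, 0.1092, -0.1365)
(τ − ω×Iω)/I = (8.4750, 0.0053, 1.6893)

α = (8.4750, 0.0053, 1.6893)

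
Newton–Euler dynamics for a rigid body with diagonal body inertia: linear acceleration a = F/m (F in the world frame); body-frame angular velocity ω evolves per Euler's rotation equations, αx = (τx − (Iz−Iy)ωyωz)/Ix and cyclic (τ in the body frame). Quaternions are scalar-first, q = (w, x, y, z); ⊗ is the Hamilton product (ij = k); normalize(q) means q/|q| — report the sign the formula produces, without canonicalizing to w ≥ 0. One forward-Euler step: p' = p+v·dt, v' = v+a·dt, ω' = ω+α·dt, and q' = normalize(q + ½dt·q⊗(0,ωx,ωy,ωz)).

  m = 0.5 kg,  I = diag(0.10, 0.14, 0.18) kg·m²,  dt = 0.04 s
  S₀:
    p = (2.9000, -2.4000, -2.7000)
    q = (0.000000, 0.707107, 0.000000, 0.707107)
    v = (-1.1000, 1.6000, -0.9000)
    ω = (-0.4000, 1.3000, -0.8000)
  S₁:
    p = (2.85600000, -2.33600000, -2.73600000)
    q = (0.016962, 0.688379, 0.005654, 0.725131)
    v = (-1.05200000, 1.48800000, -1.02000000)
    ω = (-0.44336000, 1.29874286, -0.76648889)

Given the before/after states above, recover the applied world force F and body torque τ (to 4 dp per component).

F = (0.6000, -1.4000, -1.5000)
τ = (-0.1500, -0.0300, 0.1300)

ω₁ − ω₀ = (-0.04336000, -0.00125714, 0.03351111)
ω₀×(Iω₀) = (-0.0416, -0.0256, -0.0208)
I·α + gyro = (-0.1500, -0.0300, 0.1300)
v₁ − v₀ = (0.04800000, -0.11200000, -0.12000000)
m·(v₁−v₀)/dt = (0.6000, -1.4000, -1.5000)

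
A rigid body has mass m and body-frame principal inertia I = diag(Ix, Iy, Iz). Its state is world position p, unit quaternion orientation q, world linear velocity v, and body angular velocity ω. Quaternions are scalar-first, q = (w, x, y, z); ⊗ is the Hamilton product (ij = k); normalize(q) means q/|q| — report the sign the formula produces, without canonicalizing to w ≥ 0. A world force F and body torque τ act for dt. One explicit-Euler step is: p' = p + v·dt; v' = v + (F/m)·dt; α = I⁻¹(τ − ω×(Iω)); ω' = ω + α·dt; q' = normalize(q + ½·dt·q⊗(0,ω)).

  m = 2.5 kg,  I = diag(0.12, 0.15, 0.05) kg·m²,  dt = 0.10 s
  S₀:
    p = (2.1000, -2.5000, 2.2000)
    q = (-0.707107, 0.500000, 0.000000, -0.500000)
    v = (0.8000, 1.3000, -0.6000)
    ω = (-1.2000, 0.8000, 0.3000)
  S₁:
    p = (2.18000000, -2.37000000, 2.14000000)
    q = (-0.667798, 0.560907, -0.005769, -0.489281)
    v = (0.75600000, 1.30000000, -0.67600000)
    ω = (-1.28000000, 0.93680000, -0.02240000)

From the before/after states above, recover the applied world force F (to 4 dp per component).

F = (-1.1000, 0.0000, -1.9000)

Δv = v₁−v₀ = (-0.04400000, 0.00000000, -0.07600000)
applied force F = (-1.1000, 0.0000, -1.9000)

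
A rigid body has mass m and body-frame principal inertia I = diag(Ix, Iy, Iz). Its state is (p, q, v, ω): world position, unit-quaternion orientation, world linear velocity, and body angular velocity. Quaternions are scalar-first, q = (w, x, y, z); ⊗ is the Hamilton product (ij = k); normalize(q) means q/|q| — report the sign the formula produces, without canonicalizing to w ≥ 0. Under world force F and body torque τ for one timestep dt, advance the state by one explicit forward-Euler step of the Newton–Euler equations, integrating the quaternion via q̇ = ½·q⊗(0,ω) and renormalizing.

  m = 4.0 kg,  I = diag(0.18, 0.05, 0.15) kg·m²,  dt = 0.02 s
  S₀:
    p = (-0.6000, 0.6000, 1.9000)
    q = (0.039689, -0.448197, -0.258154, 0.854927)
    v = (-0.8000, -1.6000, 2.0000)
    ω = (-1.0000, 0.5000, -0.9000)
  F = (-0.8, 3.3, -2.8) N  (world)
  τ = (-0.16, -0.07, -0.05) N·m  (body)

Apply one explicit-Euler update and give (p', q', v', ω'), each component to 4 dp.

p' = (-0.6160, 0.5680, 1.9400)
q' = (0.0442, -0.4505, -0.2705, 0.8497)
v' = (-0.8040, -1.5835, 1.9860)
ω' = (-1.0128, 0.4612, -0.9153)

gyro term ω×Iω = (-0.0450, 0.0270, 0.0650)
α = I⁻¹(τ − ω×Iω) = (-0.6389, -1.9400, -0.7667)
ω + α·dt = (-1.0128, 0.4612, -0.9153)
q⊗(0,ω) = (0.4503143, -0.2348139, -1.2384598, -0.5179726)
q' = normalize(q + ½dt·q⊗(0,ω)) = (0.0442, -0.4505, -0.2705, 0.8497)
a = (-0.2000, 0.8250, -0.7000)
p + v·dt = (-0.6160, 0.5680, 1.9400)
v' = v + a·dt = (-0.8040, -1.5835, 1.9860)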